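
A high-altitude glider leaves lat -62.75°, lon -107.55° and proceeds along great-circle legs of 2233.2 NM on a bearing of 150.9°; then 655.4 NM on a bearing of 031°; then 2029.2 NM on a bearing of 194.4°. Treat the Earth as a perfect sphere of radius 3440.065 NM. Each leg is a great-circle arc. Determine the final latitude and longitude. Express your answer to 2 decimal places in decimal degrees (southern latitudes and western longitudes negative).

latitude -80.69°, longitude -107.22°

Apply the spherical direct solution leg by leg, carrying full precision between legs.
Leg 1: from (-62.75°, -107.55°), δ = 2233.2/3440.065 = 0.649174 rad, θ = 150.9° → φ = -71.81°, λ = 2.08°.
Leg 2: from (-71.81°, 2.08°), δ = 655.4/3440.065 = 0.190520 rad, θ = 31° → φ = -61.91°, λ = 14.03°.
Leg 3: from (-61.91°, 14.03°), δ = 2029.2/3440.065 = 0.589873 rad, θ = 194.4° → φ = -80.69°, λ = -107.22°.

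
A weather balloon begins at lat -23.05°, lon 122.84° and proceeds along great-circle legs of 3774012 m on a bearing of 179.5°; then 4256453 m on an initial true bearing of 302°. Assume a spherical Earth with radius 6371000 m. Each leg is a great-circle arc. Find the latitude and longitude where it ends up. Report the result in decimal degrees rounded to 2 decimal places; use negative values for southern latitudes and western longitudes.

latitude -28.65°, longitude 86.58°

Apply the spherical direct solution leg by leg, carrying full precision between legs.
Leg 1: from (-23.05°, 122.84°), δ = 3774012/6371000 = 0.592374 rad, θ = 179.5° → φ = -56.99°, λ = 123.35°.
Leg 2: from (-56.99°, 123.35°), δ = 4256453/6371000 = 0.668098 rad, θ = 302° → φ = -28.65°, λ = 86.58°.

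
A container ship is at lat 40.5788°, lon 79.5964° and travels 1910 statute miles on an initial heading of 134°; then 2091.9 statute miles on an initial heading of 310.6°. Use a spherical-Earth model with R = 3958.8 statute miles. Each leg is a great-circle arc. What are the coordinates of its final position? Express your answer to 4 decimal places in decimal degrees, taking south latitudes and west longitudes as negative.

Apply the spherical direct solution leg by leg, carrying full precision between legs.
Leg 1: from (40.5788°, 79.5964°), δ = 1910/3958.8 = 0.482469 rad, θ = 134° → φ = 19.3568°, λ = 100.3131°.
Leg 2: from (19.3568°, 100.3131°), δ = 2091.9/3958.8 = 0.528418 rad, θ = 310.6° → φ = 36.5693°, λ = 71.8475°.

latitude 36.5693°, longitude 71.8475°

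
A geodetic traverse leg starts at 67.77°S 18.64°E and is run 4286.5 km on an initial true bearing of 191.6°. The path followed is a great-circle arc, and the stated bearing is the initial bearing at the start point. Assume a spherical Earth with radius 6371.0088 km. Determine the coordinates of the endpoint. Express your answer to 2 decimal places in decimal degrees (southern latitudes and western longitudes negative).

latitude -72.73°, longitude -136.40°

δ = 4286.5/6371.0088 = 0.672813 rad (38.5494°).
Start latitude φ₁ = -1.182810 rad; initial bearing θ = 3.344051 rad.
Destination latitude: φ₂ = arcsin( sin φ₁ cos δ + cos φ₁ sin δ cos θ ) = arcsin(-0.954895) = -72.73°.
For the longitude increment, Δλ = atan2( sin θ sin δ cos φ₁, cos δ − sin φ₁ sin φ₂ ) = atan2(-0.047408, -0.101849) = -155.04°.
Hence λ₂ = 18.64° + -155.04° = -136.40°.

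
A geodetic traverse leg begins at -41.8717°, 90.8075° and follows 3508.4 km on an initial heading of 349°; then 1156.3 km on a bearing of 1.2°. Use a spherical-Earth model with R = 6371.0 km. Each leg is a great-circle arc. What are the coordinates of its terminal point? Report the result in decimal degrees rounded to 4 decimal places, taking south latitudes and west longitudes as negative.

latitude -0.3405°, longitude 85.1914°

Apply the spherical direct solution leg by leg, carrying full precision between legs.
Leg 1: from (-41.8717°, 90.8075°), δ = 3508.4/6371 = 0.550683 rad, θ = 349° → φ = -10.7371°, λ = 84.9748°.
Leg 2: from (-10.7371°, 84.9748°), δ = 1156.3/6371 = 0.181494 rad, θ = 1.2° → φ = -0.3405°, λ = 85.1914°.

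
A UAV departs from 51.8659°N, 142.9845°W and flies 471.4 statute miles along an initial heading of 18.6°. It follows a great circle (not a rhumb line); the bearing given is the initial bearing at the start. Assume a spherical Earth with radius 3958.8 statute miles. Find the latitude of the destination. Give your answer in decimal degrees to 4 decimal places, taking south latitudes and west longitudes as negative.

The arc subtends δ = 471.4/3958.8 = 0.119076 rad at the centre.
Converting: φ₁ = 0.905231 rad, θ = 0.324631 rad.
Applying the spherical law of cosines for sides, sin φ₂ = sin φ₁ cos δ + cos φ₁ sin δ cos θ = 0.850523, so φ₂ = 58.2686°.
Δλ = atan2( sin θ sin δ cos φ₁ , cos δ − sin φ₁ sin φ₂ ) = atan2(0.023398, 0.323925) = 0.072107 rad = 4.1314°.
λ₂ = λ₁ + Δλ = -138.8531°.

latitude 58.2686°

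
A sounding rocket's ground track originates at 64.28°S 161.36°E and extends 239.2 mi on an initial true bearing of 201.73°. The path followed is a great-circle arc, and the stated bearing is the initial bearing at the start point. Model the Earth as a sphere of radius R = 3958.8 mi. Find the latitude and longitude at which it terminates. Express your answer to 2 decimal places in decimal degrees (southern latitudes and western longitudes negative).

Angular distance δ = d/R = 239.2 / 3958.8 = 0.060422 rad.
Start latitude φ₁ = -1.121898 rad; initial bearing θ = 3.520853 rad.
sin φ₂ = sin φ₁ cos δ + cos φ₁ sin δ cos θ = (-0.900926)(0.998175) + (0.433974)(0.060386)(-0.928939) = -0.923625
φ₂ = asin(-0.923625) = -1.177433 rad = -67.46°.
Then Δλ = atan2(-0.009702, 0.166058) = -0.058361 rad, from sin θ sin δ cos φ₁ over cos δ − sin φ₁ sin φ₂.
λ₂ = λ₁ + Δλ = 158.02°.

latitude -67.46°, longitude 158.02°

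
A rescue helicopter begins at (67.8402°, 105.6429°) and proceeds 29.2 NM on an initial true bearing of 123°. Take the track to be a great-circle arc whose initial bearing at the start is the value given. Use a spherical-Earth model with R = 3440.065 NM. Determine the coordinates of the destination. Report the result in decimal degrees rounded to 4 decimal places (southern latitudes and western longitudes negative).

δ = 29.2/3440.065 = 0.008488 rad (0.4863°).
Converting: φ₁ = 1.184035 rad, θ = 2.146755 rad.
sin φ₂ = sin φ₁ cos δ + cos φ₁ sin δ cos θ = (0.926135)(0.999964) + (0.377191)(0.008488)(-0.544639) = 0.924358
φ₂ = asin(0.924358) = 1.179350 rad = 67.5718°.
Then Δλ = atan2(0.002685, 0.143883) = 0.018660 rad, from sin θ sin δ cos φ₁ over cos δ − sin φ₁ sin φ₂.
Hence λ₂ = 105.6429° + 1.0691° = 106.7120°.

latitude 67.5718°, longitude 106.7120°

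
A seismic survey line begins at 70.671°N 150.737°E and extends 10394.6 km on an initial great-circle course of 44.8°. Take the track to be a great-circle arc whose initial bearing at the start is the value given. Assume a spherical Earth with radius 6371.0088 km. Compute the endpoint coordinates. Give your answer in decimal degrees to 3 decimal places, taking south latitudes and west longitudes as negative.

δ = 10394.6/6371.0088 = 1.631547 rad (93.4808°).
With φ₁ = 70.671° = 1.233442 rad and θ = 44.8° = 0.781908 rad:
Applying the spherical law of cosines for sides, sin φ₂ = sin φ₁ cos δ + cos φ₁ sin δ cos θ = 0.177138, so φ₂ = 10.203°.
Δλ = atan2( sin θ sin δ cos φ₁ , cos δ − sin φ₁ sin φ₂ ) = atan2(0.232798, -0.227867) = 2.345490 rad = 134.387°.
λ₂ = 150.737° + 134.387° = 285.124°, normalized to (−180°, 180°] → -74.876°.

latitude 10.203°, longitude -74.876°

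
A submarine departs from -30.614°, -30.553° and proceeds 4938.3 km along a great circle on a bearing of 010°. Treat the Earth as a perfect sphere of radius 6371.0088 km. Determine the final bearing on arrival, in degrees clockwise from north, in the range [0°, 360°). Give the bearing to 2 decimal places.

final bearing 8.83°

δ = 4938.3/6371.0088 = 0.775121 rad (44.4111°).
Converting: φ₁ = -0.534315 rad, θ = 0.174533 rad.
Applying the spherical law of cosines for sides, sin φ₂ = sin φ₁ cos δ + cos φ₁ sin δ cos θ = 0.229335, so φ₂ = 13.258°.
For the longitude increment, Δλ = atan2( sin θ sin δ cos φ₁, cos δ − sin φ₁ sin φ₂ ) = atan2(0.104582, 0.831126) = 7.172°.
λ₂ = -30.553° + 7.172° = -23.381°.
The forward bearing on arrival equals the back-azimuth from the destination plus 180°.
Back-azimuth from P₂ (13.26°, -23.38°) to P₁ (-30.61°, -30.55°), with Δλ' = λ₁ − λ₂ = -7.17°: atan2( sin Δλ' cos φ₁ , cos φ₂ sin φ₁ − sin φ₂ cos φ₁ cos Δλ' ) = 188.83°.
Final bearing = (188.83° + 180°) mod 360° = 8.83°.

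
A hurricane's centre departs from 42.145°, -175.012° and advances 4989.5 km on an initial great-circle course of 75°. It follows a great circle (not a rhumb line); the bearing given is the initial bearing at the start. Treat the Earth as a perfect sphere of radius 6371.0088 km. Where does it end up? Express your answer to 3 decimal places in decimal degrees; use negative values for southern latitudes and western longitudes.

Angular distance δ = d/R = 4989.5 / 6371.0088 = 0.783157 rad.
With φ₁ = 42.145° = 0.735569 rad and θ = 75° = 1.308997 rad:
Destination latitude: φ₂ = arcsin( sin φ₁ cos δ + cos φ₁ sin δ cos θ ) = arcsin(0.610927) = 37.657°.
Δλ = atan2( sin θ sin δ cos φ₁ , cos δ − sin φ₁ sin φ₂ ) = atan2(0.505283, 0.298752) = 1.036831 rad = 59.406°.
λ₂ = λ₁ + Δλ = -115.606°.

latitude 37.657°, longitude -115.606°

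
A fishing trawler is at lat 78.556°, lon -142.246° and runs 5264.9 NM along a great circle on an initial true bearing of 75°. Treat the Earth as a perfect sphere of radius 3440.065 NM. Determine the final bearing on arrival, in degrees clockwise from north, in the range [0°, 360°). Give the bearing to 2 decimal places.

final bearing 168.90°

The arc subtends δ = 5264.9/3440.065 = 1.530465 rad at the centre.
Start latitude φ₁ = 1.371061 rad; initial bearing θ = 1.308997 rad.
sin φ₂ = sin φ₁ cos δ + cos φ₁ sin δ cos θ = (0.980119)(0.040320) + (0.198410)(0.999187)(0.258819) = 0.090829
φ₂ = asin(0.090829) = 0.090954 rad = 5.211°.
For the longitude increment, Δλ = atan2( sin θ sin δ cos φ₁, cos δ − sin φ₁ sin φ₂ ) = atan2(0.191494, -0.048703) = 104.270°.
Hence λ₂ = -142.246° + 104.270° = -37.976°.
The forward bearing on arrival equals the back-azimuth from the destination plus 180°.
Back-azimuth from P₂ (5.21°, -37.98°) to P₁ (78.56°, -142.25°), with Δλ' = λ₁ − λ₂ = -104.27°: atan2( sin Δλ' cos φ₁ , cos φ₂ sin φ₁ − sin φ₂ cos φ₁ cos Δλ' ) = 348.90°.
Final bearing = (348.90° + 180°) mod 360° = 168.90°.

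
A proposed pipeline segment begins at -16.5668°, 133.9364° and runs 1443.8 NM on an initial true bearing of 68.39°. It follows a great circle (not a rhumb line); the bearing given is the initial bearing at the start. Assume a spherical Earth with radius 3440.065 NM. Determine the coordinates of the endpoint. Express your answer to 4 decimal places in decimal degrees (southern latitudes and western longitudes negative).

Angular distance δ = d/R = 1443.8 / 3440.065 = 0.419701 rad.
Start latitude φ₁ = -0.289145 rad; initial bearing θ = 1.193631 rad.
Destination latitude: φ₂ = arcsin( sin φ₁ cos δ + cos φ₁ sin δ cos θ ) = arcsin(-0.116544) = -6.6927°.
Δλ = atan2( sin θ sin δ cos φ₁ , cos δ − sin φ₁ sin φ₂ ) = atan2(0.363120, 0.879980) = 0.391360 rad = 22.4233°.
λ₂ = 133.9364° + 22.4233° = 156.3597°.

latitude -6.6927°, longitude 156.3597°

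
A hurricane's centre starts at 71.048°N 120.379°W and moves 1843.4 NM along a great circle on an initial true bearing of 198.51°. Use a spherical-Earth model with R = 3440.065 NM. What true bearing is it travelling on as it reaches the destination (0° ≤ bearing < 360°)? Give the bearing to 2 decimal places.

Angular distance δ = d/R = 1843.4 / 3440.065 = 0.535862 rad.
Converting: φ₁ = 1.240022 rad, θ = 3.464653 rad.
sin φ₂ = sin φ₁ cos δ + cos φ₁ sin δ cos θ = (0.945791)(0.859829) + (0.324776)(0.510582)(-0.948268) = 0.655972
φ₂ = asin(0.655972) = 0.715470 rad = 40.993°.
Then Δλ = atan2(-0.052644, 0.239417) = -0.216442 rad, from sin θ sin δ cos φ₁ over cos δ − sin φ₁ sin φ₂.
Hence λ₂ = -120.379° + -12.401° = -132.780°.
The forward bearing on arrival equals the back-azimuth from the destination plus 180°.
Back-azimuth from P₂ (40.99°, -132.78°) to P₁ (71.05°, -120.38°), with Δλ' = λ₁ − λ₂ = 12.40°: atan2( sin Δλ' cos φ₁ , cos φ₂ sin φ₁ − sin φ₂ cos φ₁ cos Δλ' ) = 7.85°.
Final bearing = (7.85° + 180°) mod 360° = 187.85°.

final bearing 187.85°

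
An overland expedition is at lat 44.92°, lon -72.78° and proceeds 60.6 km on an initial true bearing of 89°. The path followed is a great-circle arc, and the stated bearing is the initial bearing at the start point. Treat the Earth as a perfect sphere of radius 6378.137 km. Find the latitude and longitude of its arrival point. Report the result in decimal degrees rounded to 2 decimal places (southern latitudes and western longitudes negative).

latitude 44.93°, longitude -72.01°

The arc subtends δ = 60.6/6378.137 = 0.009501 rad at the centre.
Converting: φ₁ = 0.784002 rad, θ = 1.553343 rad.
Destination latitude: φ₂ = arcsin( sin φ₁ cos δ + cos φ₁ sin δ cos θ ) = arcsin(0.706204) = 44.93°.
Then Δλ = atan2(0.006727, 0.501291) = 0.013418 rad, from sin θ sin δ cos φ₁ over cos δ − sin φ₁ sin φ₂.
λ₂ = λ₁ + Δλ = -72.01°.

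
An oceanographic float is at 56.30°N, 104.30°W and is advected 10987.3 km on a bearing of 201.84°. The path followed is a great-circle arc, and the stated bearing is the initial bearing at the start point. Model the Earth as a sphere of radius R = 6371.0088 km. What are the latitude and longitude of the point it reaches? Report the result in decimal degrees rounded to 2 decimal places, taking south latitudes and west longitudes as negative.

latitude -39.52°, longitude -132.76°

Angular distance δ = d/R = 10987.3 / 6371.0088 = 1.724578 rad.
With φ₁ = 56.30° = 0.982620 rad and θ = 201.84° = 3.522773 rad:
Applying the spherical law of cosines for sides, sin φ₂ = sin φ₁ cos δ + cos φ₁ sin δ cos θ = -0.636379, so φ₂ = -39.52°.
Δλ = atan2( sin θ sin δ cos φ₁ , cos δ − sin φ₁ sin φ₂ ) = atan2(-0.203975, 0.376262) = -0.496765 rad = -28.46°.
λ₂ = -104.30° + -28.46° = -132.76°.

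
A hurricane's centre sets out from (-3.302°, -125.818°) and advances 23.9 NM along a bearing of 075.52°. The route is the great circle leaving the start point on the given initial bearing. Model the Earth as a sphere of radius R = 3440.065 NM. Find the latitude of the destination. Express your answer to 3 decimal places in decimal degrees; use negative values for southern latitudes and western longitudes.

latitude -3.202°

δ = 23.9/3440.065 = 0.006948 rad (0.3981°).
Converting: φ₁ = -0.057631 rad, θ = 1.318073 rad.
Applying the spherical law of cosines for sides, sin φ₂ = sin φ₁ cos δ + cos φ₁ sin δ cos θ = -0.055863, so φ₂ = -3.202°.
Δλ = atan2( sin θ sin δ cos φ₁ , cos δ − sin φ₁ sin φ₂ ) = atan2(0.006716, 0.996758) = 0.006737 rad = 0.386°.
Hence λ₂ = -125.818° + 0.386° = -125.432°.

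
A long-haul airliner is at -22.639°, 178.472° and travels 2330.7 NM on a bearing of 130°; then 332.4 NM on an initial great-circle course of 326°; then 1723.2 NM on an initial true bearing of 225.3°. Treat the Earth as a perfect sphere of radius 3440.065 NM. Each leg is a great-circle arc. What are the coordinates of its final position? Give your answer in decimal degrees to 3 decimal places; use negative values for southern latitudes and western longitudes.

latitude -53.357°, longitude -179.903°

Apply the spherical direct solution leg by leg, carrying full precision between legs.
Leg 1: from (-22.639°, 178.472°), δ = 2330.7/3440.065 = 0.677516 rad, θ = 130° → φ = -42.206°, λ = -141.116°.
Leg 2: from (-42.206°, -141.116°), δ = 332.4/3440.065 = 0.096626 rad, θ = 326° → φ = -37.547°, λ = -145.018°.
Leg 3: from (-37.547°, -145.018°), δ = 1723.2/3440.065 = 0.500921 rad, θ = 225.3° → φ = -53.357°, λ = -179.903°.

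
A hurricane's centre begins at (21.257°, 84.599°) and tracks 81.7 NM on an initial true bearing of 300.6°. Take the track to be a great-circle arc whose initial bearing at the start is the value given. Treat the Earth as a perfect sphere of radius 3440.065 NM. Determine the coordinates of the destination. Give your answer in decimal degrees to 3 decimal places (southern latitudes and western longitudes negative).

latitude 21.945°, longitude 83.336°

Central angle δ = d/R = 0.023750 rad.
With φ₁ = 21.257° = 0.371005 rad and θ = 300.6° = 5.246460 rad:
Applying the spherical law of cosines for sides, sin φ₂ = sin φ₁ cos δ + cos φ₁ sin δ cos θ = 0.373716, so φ₂ = 21.945°.
For the longitude increment, Δλ = atan2( sin θ sin δ cos φ₁, cos δ − sin φ₁ sin φ₂ ) = atan2(-0.019050, 0.864227) = -1.263°.
λ₂ = λ₁ + Δλ = 83.336°.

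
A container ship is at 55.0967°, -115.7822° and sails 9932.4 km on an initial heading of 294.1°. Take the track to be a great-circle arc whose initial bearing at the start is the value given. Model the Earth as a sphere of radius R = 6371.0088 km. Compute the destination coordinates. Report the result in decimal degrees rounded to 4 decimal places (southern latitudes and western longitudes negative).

δ = 9932.4/6371.0088 = 1.559000 rad (89.3241°).
With φ₁ = 55.0967° = 0.961619 rad and θ = 294.1° = 5.133013 rad:
sin φ₂ = sin φ₁ cos δ + cos φ₁ sin δ cos θ = (0.820119)(0.011796) + (0.572193)(0.999930)(0.408330) = 0.243302
φ₂ = asin(0.243302) = 0.245769 rad = 14.0815°.
For the longitude increment, Δλ = atan2( sin θ sin δ cos φ₁, cos δ − sin φ₁ sin φ₂ ) = atan2(-0.522281, -0.187740) = -109.7716°.
λ₂ = -115.7822° + -109.7716° = -225.5538°, normalized to (−180°, 180°] → 134.4462°.

latitude 14.0815°, longitude 134.4462°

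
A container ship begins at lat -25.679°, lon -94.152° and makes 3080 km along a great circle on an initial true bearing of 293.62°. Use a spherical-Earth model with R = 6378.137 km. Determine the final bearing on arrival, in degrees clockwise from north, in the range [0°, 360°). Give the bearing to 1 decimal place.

final bearing 302.3°

δ = 3080/6378.137 = 0.482900 rad (27.6681°).
Start latitude φ₁ = -0.448183 rad; initial bearing θ = 5.124636 rad.
sin φ₂ = sin φ₁ cos δ + cos φ₁ sin δ cos θ = (-0.433329)(0.885652) + (0.901236)(0.464349)(0.400669) = -0.216103
φ₂ = asin(-0.216103) = -0.217822 rad = -12.480°.
For the longitude increment, Δλ = atan2( sin θ sin δ cos φ₁, cos δ − sin φ₁ sin φ₂ ) = atan2(-0.383428, 0.792008) = -25.833°.
λ₂ = λ₁ + Δλ = -119.985°.
The forward bearing on arrival equals the back-azimuth from the destination plus 180°.
Back-azimuth from P₂ (-12.5°, -120.0°) to P₁ (-25.7°, -94.2°), with Δλ' = λ₁ − λ₂ = 25.8°: atan2( sin Δλ' cos φ₁ , cos φ₂ sin φ₁ − sin φ₂ cos φ₁ cos Δλ' ) = 122.3°.
Final bearing = (122.3° + 180°) mod 360° = 302.3°.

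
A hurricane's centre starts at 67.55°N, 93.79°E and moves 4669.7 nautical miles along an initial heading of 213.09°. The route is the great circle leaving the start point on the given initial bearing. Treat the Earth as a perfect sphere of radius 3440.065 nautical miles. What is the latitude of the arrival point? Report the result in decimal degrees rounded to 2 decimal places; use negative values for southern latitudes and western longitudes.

latitude -6.72°

Angular distance δ = d/R = 4669.7 / 3440.065 = 1.357445 rad.
Converting: φ₁ = 1.178970 rad, θ = 3.719122 rad.
sin φ₂ = sin φ₁ cos δ + cos φ₁ sin δ cos θ = (0.924213)(0.211736) + (0.381877)(0.977327)(-0.837814) = -0.116999
φ₂ = asin(-0.116999) = -0.117267 rad = -6.72°.
For the longitude increment, Δλ = atan2( sin θ sin δ cos φ₁, cos δ − sin φ₁ sin φ₂ ) = atan2(-0.203761, 0.319868) = -32.50°.
λ₂ = 93.79° + -32.50° = 61.29°.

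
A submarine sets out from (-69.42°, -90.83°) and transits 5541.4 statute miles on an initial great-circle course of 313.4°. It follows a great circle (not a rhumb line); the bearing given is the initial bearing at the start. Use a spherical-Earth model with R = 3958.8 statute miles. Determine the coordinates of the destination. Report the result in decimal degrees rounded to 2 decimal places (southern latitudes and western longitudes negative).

latitude 4.51°, longitude -136.74°

Central angle δ = d/R = 1.399768 rad.
Converting: φ₁ = -1.211608 rad, θ = 5.469862 rad.
sin φ₂ = sin φ₁ cos δ + cos φ₁ sin δ cos θ = (-0.936182)(0.170196) + (0.351515)(0.985410)(0.687088) = 0.078663
φ₂ = asin(0.078663) = 0.078744 rad = 4.51°.
For the longitude increment, Δλ = atan2( sin θ sin δ cos φ₁, cos δ − sin φ₁ sin φ₂ ) = atan2(-0.251676, 0.243839) = -45.91°.
λ₂ = λ₁ + Δλ = -136.74°.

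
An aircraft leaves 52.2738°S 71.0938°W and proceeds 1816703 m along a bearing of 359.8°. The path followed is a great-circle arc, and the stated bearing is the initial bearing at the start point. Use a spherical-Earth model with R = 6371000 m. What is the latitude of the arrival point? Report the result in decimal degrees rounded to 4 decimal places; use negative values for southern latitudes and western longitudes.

Angular distance δ = d/R = 1816703 / 6371000 = 0.285152 rad.
Start latitude φ₁ = -0.912350 rad; initial bearing θ = 6.279695 rad.
sin φ₂ = sin φ₁ cos δ + cos φ₁ sin δ cos θ = (-0.790944)(0.959619) + (0.611889)(0.281303)(0.999994) = -0.586879
φ₂ = asin(-0.586879) = -0.627199 rad = -35.9359°.
Then Δλ = atan2(-0.000601, 0.495430) = -0.001213 rad, from sin θ sin δ cos φ₁ over cos δ − sin φ₁ sin φ₂.
Hence λ₂ = -71.0938° + -0.0695° = -71.1633°.

latitude -35.9359°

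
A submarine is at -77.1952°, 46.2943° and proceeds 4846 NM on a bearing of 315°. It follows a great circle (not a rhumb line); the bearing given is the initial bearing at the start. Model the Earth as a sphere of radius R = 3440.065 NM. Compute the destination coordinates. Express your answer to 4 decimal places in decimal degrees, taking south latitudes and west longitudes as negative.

Angular distance δ = d/R = 4846 / 3440.065 = 1.408694 rad.
With φ₁ = -77.1952° = -1.347310 rad and θ = 315° = 5.497787 rad:
Destination latitude: φ₂ = arcsin( sin φ₁ cos δ + cos φ₁ sin δ cos θ ) = arcsin(-0.002718) = -0.1557°.
For the longitude increment, Δλ = atan2( sin θ sin δ cos φ₁, cos δ − sin φ₁ sin φ₂ ) = atan2(-0.154662, 0.158743) = -44.2539°.
Hence λ₂ = 46.2943° + -44.2539° = 2.0404°.

latitude -0.1557°, longitude 2.0404°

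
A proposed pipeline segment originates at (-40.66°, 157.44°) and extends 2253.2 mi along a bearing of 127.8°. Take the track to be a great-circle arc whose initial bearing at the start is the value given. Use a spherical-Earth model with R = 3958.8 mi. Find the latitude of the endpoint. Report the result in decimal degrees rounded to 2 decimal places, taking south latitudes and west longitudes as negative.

latitude -53.07°

Angular distance δ = d/R = 2253.2 / 3958.8 = 0.569162 rad.
Converting: φ₁ = -0.709651 rad, θ = 2.230531 rad.
Applying the spherical law of cosines for sides, sin φ₂ = sin φ₁ cos δ + cos φ₁ sin δ cos θ = -0.799422, so φ₂ = -53.07°.
Then Δλ = atan2(0.323034, 0.321474) = 0.787819 rad, from sin θ sin δ cos φ₁ over cos δ − sin φ₁ sin φ₂.
λ₂ = 157.44° + 45.14° = 202.58°, normalized to (−180°, 180°] → -157.42°.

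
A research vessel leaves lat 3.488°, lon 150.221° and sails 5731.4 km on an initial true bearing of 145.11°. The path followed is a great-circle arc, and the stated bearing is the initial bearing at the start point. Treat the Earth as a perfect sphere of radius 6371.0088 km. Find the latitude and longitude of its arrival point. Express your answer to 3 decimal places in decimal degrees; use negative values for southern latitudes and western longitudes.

Angular distance δ = d/R = 5731.4 / 6371.0088 = 0.899606 rad.
With φ₁ = 3.488° = 0.060877 rad and θ = 145.11° = 2.532647 rad:
Destination latitude: φ₂ = arcsin( sin φ₁ cos δ + cos φ₁ sin δ cos θ ) = arcsin(-0.603297) = -37.106°.
Then Δλ = atan2(0.447095, 0.658623) = 0.596379 rad, from sin θ sin δ cos φ₁ over cos δ − sin φ₁ sin φ₂.
λ₂ = 150.221° + 34.170° = 184.391°, normalized to (−180°, 180°] → -175.609°.

latitude -37.106°, longitude -175.609°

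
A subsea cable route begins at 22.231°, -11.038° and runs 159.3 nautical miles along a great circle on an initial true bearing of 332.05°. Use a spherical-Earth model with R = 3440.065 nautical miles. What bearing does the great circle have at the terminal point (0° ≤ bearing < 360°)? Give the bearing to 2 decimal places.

Central angle δ = d/R = 0.046307 rad.
Converting: φ₁ = 0.388004 rad, θ = 5.795366 rad.
sin φ₂ = sin φ₁ cos δ + cos φ₁ sin δ cos θ = (0.378342)(0.998928) + (0.925666)(0.046291)(0.883357) = 0.415788
φ₂ = asin(0.415788) = 0.428809 rad = 24.569°.
Then Δλ = atan2(-0.020084, 0.841618) = -0.023859 rad, from sin θ sin δ cos φ₁ over cos δ − sin φ₁ sin φ₂.
λ₂ = -11.038° + -1.367° = -12.405°.
The forward bearing on arrival equals the back-azimuth from the destination plus 180°.
Back-azimuth from P₂ (24.57°, -12.41°) to P₁ (22.23°, -11.04°), with Δλ' = λ₁ − λ₂ = 1.37°: atan2( sin Δλ' cos φ₁ , cos φ₂ sin φ₁ − sin φ₂ cos φ₁ cos Δλ' ) = 151.51°.
Final bearing = (151.51° + 180°) mod 360° = 331.51°.

final bearing 331.51°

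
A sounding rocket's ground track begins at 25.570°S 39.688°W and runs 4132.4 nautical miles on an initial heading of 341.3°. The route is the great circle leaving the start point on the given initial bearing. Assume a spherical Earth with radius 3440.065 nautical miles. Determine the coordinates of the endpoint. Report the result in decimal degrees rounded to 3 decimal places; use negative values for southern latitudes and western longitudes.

Central angle δ = d/R = 1.201256 rad.
Converting: φ₁ = -0.446281 rad, θ = 5.956809 rad.
Applying the spherical law of cosines for sides, sin φ₂ = sin φ₁ cos δ + cos φ₁ sin δ cos θ = 0.640866, so φ₂ = 39.856°.
For the longitude increment, Δλ = atan2( sin θ sin δ cos φ₁, cos δ − sin φ₁ sin φ₂ ) = atan2(-0.269688, 0.637793) = -22.921°.
Hence λ₂ = -39.688° + -22.921° = -62.609°.

latitude 39.856°, longitude -62.609°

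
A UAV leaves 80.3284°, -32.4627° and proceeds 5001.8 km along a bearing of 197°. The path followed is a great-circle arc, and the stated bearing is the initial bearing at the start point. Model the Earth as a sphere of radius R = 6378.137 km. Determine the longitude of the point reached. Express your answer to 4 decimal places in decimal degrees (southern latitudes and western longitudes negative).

longitude -47.2050°

δ = 5001.8/6378.137 = 0.784210 rad (44.9319°).
Converting: φ₁ = 1.401995 rad, θ = 3.438299 rad.
sin φ₂ = sin φ₁ cos δ + cos φ₁ sin δ cos θ = (0.985787)(0.707946) + (0.168001)(0.706266)(-0.956305) = 0.584415
φ₂ = asin(0.584415) = 0.624160 rad = 35.7617°.
Then Δλ = atan2(-0.034691, 0.131837) = -0.257301 rad, from sin θ sin δ cos φ₁ over cos δ − sin φ₁ sin φ₂.
λ₂ = λ₁ + Δλ = -47.2050°.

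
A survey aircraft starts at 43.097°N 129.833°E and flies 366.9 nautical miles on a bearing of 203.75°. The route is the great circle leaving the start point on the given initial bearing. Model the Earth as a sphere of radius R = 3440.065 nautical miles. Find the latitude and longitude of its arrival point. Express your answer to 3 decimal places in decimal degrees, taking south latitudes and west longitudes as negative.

Central angle δ = d/R = 0.106655 rad.
With φ₁ = 43.097° = 0.752185 rad and θ = 203.75° = 3.556108 rad:
Applying the spherical law of cosines for sides, sin φ₂ = sin φ₁ cos δ + cos φ₁ sin δ cos θ = 0.608205, so φ₂ = 37.460°.
Then Δλ = atan2(-0.031306, 0.578771) = -0.054038 rad, from sin θ sin δ cos φ₁ over cos δ − sin φ₁ sin φ₂.
λ₂ = 129.833° + -3.096° = 126.737°.

latitude 37.460°, longitude 126.737°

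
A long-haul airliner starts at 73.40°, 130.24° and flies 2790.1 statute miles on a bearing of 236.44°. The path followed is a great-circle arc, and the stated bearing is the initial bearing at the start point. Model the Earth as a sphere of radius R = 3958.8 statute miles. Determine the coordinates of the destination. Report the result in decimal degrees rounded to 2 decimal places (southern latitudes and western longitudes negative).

latitude 38.88°, longitude 86.33°

Angular distance δ = d/R = 2790.1 / 3958.8 = 0.704784 rad.
With φ₁ = 73.40° = 1.281072 rad and θ = 236.44° = 4.126656 rad:
sin φ₂ = sin φ₁ cos δ + cos φ₁ sin δ cos θ = (0.958323)(0.761751) + (0.285688)(0.647870)(-0.552810) = 0.627685
φ₂ = asin(0.627685) = 0.678575 rad = 38.88°.
Then Δλ = atan2(-0.154236, 0.160227) = -0.766348 rad, from sin θ sin δ cos φ₁ over cos δ − sin φ₁ sin φ₂.
Hence λ₂ = 130.24° + -43.91° = 86.33°.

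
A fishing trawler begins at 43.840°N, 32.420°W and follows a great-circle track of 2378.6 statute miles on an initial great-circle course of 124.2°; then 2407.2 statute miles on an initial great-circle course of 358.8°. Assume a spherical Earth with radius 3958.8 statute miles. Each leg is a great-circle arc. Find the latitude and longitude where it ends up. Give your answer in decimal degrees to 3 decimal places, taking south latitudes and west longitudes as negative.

Apply the spherical direct solution leg by leg, carrying full precision between legs.
Leg 1: from (43.840°, -32.420°), δ = 2378.6/3958.8 = 0.600839 rad, θ = 124.2° → φ = 20.007°, λ = -2.578°.
Leg 2: from (20.007°, -2.578°), δ = 2407.2/3958.8 = 0.608063 rad, θ = 358.8° → φ = 54.835°, λ = -3.768°.

latitude 54.835°, longitude -3.768°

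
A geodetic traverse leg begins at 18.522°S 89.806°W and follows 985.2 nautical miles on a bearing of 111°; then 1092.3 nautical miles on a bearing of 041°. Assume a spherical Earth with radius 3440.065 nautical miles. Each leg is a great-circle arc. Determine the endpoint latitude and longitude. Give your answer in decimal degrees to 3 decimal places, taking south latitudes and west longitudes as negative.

latitude -9.486°, longitude -61.091°

Apply the spherical direct solution leg by leg, carrying full precision between legs.
Leg 1: from (-18.522°, -89.806°), δ = 985.2/3440.065 = 0.286390 rad, θ = 111° → φ = -23.623°, λ = -73.077°.
Leg 2: from (-23.623°, -73.077°), δ = 1092.3/3440.065 = 0.317523 rad, θ = 41° → φ = -9.486°, λ = -61.091°.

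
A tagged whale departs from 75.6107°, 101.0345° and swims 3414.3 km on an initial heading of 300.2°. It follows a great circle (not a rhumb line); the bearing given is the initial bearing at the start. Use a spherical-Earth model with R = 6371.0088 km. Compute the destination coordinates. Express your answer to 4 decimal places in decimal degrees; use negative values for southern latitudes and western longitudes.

Angular distance δ = d/R = 3414.3 / 6371.0088 = 0.535912 rad.
With φ₁ = 75.6107° = 1.319656 rad and θ = 300.2° = 5.239478 rad:
Applying the spherical law of cosines for sides, sin φ₂ = sin φ₁ cos δ + cos φ₁ sin δ cos θ = 0.896662, so φ₂ = 63.7227°.
Δλ = atan2( sin θ sin δ cos φ₁ , cos δ − sin φ₁ sin φ₂ ) = atan2(-0.109672, -0.008730) = -1.650227 rad = -94.5510°.
Hence λ₂ = 101.0345° + -94.5510° = 6.4835°.

latitude 63.7227°, longitude 6.4835°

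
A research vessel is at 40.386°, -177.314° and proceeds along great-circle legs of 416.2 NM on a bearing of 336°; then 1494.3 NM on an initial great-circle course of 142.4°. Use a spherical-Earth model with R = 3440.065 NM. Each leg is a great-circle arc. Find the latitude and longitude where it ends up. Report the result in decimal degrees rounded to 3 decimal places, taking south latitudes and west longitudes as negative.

Apply the spherical direct solution leg by leg, carrying full precision between legs.
Leg 1: from (40.386°, -177.314°), δ = 416.2/3440.065 = 0.120986 rad, θ = 336° → φ = 46.650°, λ = 178.585°.
Leg 2: from (46.650°, 178.585°), δ = 1494.3/3440.065 = 0.434381 rad, θ = 142.4° → φ = 25.516°, λ = -164.884°.

latitude 25.516°, longitude -164.884°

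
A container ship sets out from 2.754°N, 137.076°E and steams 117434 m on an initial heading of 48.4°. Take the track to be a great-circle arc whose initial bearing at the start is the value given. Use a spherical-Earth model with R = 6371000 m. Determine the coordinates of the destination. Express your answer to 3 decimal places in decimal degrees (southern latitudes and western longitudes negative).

latitude 3.455°, longitude 137.867°

δ = 117434/6371000 = 0.018433 rad (1.0561°).
With φ₁ = 2.754° = 0.048066 rad and θ = 48.4° = 0.844739 rad:
sin φ₂ = sin φ₁ cos δ + cos φ₁ sin δ cos θ = (0.048048)(0.999830) + (0.998845)(0.018432)(0.663926) = 0.060263
φ₂ = asin(0.060263) = 0.060299 rad = 3.455°.
Then Δλ = atan2(0.013767, 0.996935) = 0.013809 rad, from sin θ sin δ cos φ₁ over cos δ − sin φ₁ sin φ₂.
Hence λ₂ = 137.076° + 0.791° = 137.867°.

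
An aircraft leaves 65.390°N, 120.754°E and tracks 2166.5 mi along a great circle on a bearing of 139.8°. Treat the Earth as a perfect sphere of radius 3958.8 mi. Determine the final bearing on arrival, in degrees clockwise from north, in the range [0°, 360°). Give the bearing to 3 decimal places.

final bearing 160.153°

The arc subtends δ = 2166.5/3958.8 = 0.547262 rad at the centre.
Converting: φ₁ = 1.141271 rad, θ = 2.439970 rad.
sin φ₂ = sin φ₁ cos δ + cos φ₁ sin δ cos θ = (0.909163)(0.853953) + (0.416439)(0.520351)(-0.763796) = 0.610872
φ₂ = asin(0.610872) = 0.657161 rad = 37.653°.
Δλ = atan2( sin θ sin δ cos φ₁ , cos δ − sin φ₁ sin φ₂ ) = atan2(0.139867, 0.298570) = 0.438096 rad = 25.101°.
λ₂ = 120.754° + 25.101° = 145.855°.
The forward bearing on arrival equals the back-azimuth from the destination plus 180°.
Back-azimuth from P₂ (37.653°, 145.855°) to P₁ (65.390°, 120.754°), with Δλ' = λ₁ − λ₂ = -25.101°: atan2( sin Δλ' cos φ₁ , cos φ₂ sin φ₁ − sin φ₂ cos φ₁ cos Δλ' ) = 340.153°.
Final bearing = (340.153° + 180°) mod 360° = 160.153°.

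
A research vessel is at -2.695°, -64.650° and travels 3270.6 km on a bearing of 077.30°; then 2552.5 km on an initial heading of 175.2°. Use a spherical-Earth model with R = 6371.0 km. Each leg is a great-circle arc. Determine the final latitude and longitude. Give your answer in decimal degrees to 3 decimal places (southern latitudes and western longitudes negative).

latitude -19.037°, longitude -33.975°

Apply the spherical direct solution leg by leg, carrying full precision between legs.
Leg 1: from (-2.695°, -64.650°), δ = 3270.6/6371 = 0.513357 rad, θ = 77.3° → φ = 3.835°, λ = -35.954°.
Leg 2: from (3.835°, -35.954°), δ = 2552.5/6371 = 0.400644 rad, θ = 175.2° → φ = -19.037°, λ = -33.975°.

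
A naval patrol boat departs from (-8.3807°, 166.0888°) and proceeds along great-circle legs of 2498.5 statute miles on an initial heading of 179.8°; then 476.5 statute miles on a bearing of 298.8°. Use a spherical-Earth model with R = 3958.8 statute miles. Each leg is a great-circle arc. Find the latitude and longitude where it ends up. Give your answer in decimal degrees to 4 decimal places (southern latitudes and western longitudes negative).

latitude -40.9286°, longitude 158.2488°

Apply the spherical direct solution leg by leg, carrying full precision between legs.
Leg 1: from (-8.3807°, 166.0888°), δ = 2498.5/3958.8 = 0.631126 rad, θ = 179.8° → φ = -44.5412°, λ = 166.2544°.
Leg 2: from (-44.5412°, 166.2544°), δ = 476.5/3958.8 = 0.120365 rad, θ = 298.8° → φ = -40.9286°, λ = 158.2488°.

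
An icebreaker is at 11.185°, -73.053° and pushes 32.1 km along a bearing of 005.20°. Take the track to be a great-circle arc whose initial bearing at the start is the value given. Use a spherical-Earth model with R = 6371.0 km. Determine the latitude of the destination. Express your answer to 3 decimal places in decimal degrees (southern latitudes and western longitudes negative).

The arc subtends δ = 32.1/6371 = 0.005038 rad at the centre.
Converting: φ₁ = 0.195215 rad, θ = 0.090757 rad.
Destination latitude: φ₂ = arcsin( sin φ₁ cos δ + cos φ₁ sin δ cos θ ) = arcsin(0.198897) = 11.472°.
Then Δλ = atan2(0.000448, 0.961406) = 0.000466 rad, from sin θ sin δ cos φ₁ over cos δ − sin φ₁ sin φ₂.
Hence λ₂ = -73.053° + 0.027° = -73.026°.

latitude 11.472°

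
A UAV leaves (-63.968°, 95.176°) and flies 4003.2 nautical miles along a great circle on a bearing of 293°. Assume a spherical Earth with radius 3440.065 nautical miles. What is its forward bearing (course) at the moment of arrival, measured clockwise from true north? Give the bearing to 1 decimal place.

δ = 4003.2/3440.065 = 1.163699 rad (66.6750°).
Converting: φ₁ = -1.116452 rad, θ = 5.113815 rad.
Applying the spherical law of cosines for sides, sin φ₂ = sin φ₁ cos δ + cos φ₁ sin δ cos θ = -0.198310, so φ₂ = -11.438°.
For the longitude increment, Δλ = atan2( sin θ sin δ cos φ₁, cos δ − sin φ₁ sin φ₂ ) = atan2(-0.370969, 0.217755) = -59.588°.
λ₂ = 95.176° + -59.588° = 35.588°.
The forward bearing on arrival equals the back-azimuth from the destination plus 180°.
Back-azimuth from P₂ (-11.4°, 35.6°) to P₁ (-64.0°, 95.2°), with Δλ' = λ₁ − λ₂ = 59.6°: atan2( sin Δλ' cos φ₁ , cos φ₂ sin φ₁ − sin φ₂ cos φ₁ cos Δλ' ) = 155.7°.
Final bearing = (155.7° + 180°) mod 360° = 335.7°.

final bearing 335.7°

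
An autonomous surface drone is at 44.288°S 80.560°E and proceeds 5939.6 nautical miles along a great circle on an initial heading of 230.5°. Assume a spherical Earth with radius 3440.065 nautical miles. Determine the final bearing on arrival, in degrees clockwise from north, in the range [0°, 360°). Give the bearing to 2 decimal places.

final bearing 324.01°

Central angle δ = d/R = 1.726595 rad.
With φ₁ = -44.288° = -0.772971 rad and θ = 230.5° = 4.022984 rad:
sin φ₂ = sin φ₁ cos δ + cos φ₁ sin δ cos θ = (-0.698265)(-0.155169) + (0.715839)(0.987888)(-0.636078) = -0.341465
φ₂ = asin(-0.341465) = -0.348475 rad = -19.966°.
For the longitude increment, Δλ = atan2( sin θ sin δ cos φ₁, cos δ − sin φ₁ sin φ₂ ) = atan2(-0.545669, -0.393603) = -125.804°.
Hence λ₂ = 80.560° + -125.804° = -45.244°.
The forward bearing on arrival equals the back-azimuth from the destination plus 180°.
Back-azimuth from P₂ (-19.97°, -45.24°) to P₁ (-44.29°, 80.56°), with Δλ' = λ₁ − λ₂ = 125.80°: atan2( sin Δλ' cos φ₁ , cos φ₂ sin φ₁ − sin φ₂ cos φ₁ cos Δλ' ) = 144.01°.
Final bearing = (144.01° + 180°) mod 360° = 324.01°.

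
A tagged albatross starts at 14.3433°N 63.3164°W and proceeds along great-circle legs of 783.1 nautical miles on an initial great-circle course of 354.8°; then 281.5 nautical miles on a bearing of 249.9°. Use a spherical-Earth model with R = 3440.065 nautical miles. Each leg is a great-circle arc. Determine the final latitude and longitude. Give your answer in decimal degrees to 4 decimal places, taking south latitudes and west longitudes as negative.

Apply the spherical direct solution leg by leg, carrying full precision between legs.
Leg 1: from (14.3433°, -63.3164°), δ = 783.1/3440.065 = 0.227641 rad, θ = 354.8° → φ = 27.3281°, λ = -64.6357°.
Leg 2: from (27.3281°, -64.6357°), δ = 281.5/3440.065 = 0.081830 rad, θ = 249.9° → φ = 25.6323°, λ = -69.5197°.

latitude 25.6323°, longitude -69.5197°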